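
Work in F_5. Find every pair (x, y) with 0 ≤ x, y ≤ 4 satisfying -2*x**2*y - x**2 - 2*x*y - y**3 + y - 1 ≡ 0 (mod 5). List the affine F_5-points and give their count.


Affine F_5-points: {(0, 3), (2, 0), (2, 2), (2, 3), (3, 0)}; count = 5.

For each of the 25 pairs (x, y) ∈ F_5², evaluate f(x, y) mod 5. Record the zeros.
  x = 0: [0↦4, 1↦4, 2↦3, 3↦0, 4↦4]  zeros at y ∈ {3}
  x = 1: [0↦3, 1↦4, 2↦4, 3↦2, 4↦2]  zeros at y ∈ ∅
  x = 2: [0↦0, 1↦3, 2↦0, 3↦0, 4↦2]  zeros at y ∈ {0, 2, 3}
  x = 3: [0↦0, 1↦1, 2↦1, 3↦4, 4↦4]  zeros at y ∈ {0}
  x = 4: [0↦3, 1↦3, 2↦2, 3↦4, 4↦3]  zeros at y ∈ ∅
Collecting zeros: affine points = {(0, 3), (2, 0), (2, 2), (2, 3), (3, 0)}.
Total count |C(F_5)_aff| = 5.


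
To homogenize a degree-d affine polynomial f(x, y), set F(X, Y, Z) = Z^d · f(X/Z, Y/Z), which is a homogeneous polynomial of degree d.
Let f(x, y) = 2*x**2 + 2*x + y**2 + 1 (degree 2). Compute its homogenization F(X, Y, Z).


F(X, Y, Z) = 2*X**2 + 2*X*Z + Y**2 + Z**2

deg(f) = 2.
Substitute x = X/Z, y = Y/Z into f, then multiply by Z^2.
  monomial 2·x^2·y^0 ↦ 2·X^2·Y^0·Z^0.
  monomial 2·x^1·y^0 ↦ 2·X^1·Y^0·Z^1.
  monomial 1·x^0·y^2 ↦ 1·X^0·Y^2·Z^0.
  monomial 1·x^0·y^0 ↦ 1·X^0·Y^0·Z^2.
Collecting: F(X, Y, Z) = 2*X**2 + 2*X*Z + Y**2 + Z**2.


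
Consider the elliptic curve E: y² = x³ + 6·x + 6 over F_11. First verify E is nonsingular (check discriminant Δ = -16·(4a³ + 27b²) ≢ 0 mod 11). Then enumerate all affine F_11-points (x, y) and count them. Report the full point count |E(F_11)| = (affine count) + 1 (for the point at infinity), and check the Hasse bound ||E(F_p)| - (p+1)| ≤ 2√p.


Affine points = {(2, 2), (2, 9), (6, 4), (6, 7), (8, 4), (8, 7)}; affine count = 6; |E(F_11)| = 7.

Discriminant check: Δ ∝ 4a³ + 27b² = 4·6³ + 27·6² = 4·216 + 27·36 ≡ 10 (mod 11). Nonzero ⇒ E is nonsingular.
For each x ∈ F_11, compute rhs = x³ + 6·x + 6 mod 11, then count y ∈ F_11 with y² ≡ rhs.
  x = 0: rhs = 6, matching y values: none (0 points).
  x = 1: rhs = 2, matching y values: none (0 points).
  x = 2: rhs = 4, matching y values: 2, 9 (2 points).
  x = 3: rhs = 7, matching y values: none (0 points).
  x = 4: rhs = 6, matching y values: none (0 points).
  x = 5: rhs = 7, matching y values: none (0 points).
  x = 6: rhs = 5, matching y values: 4, 7 (2 points).
  x = 7: rhs = 6, matching y values: none (0 points).
  x = 8: rhs = 5, matching y values: 4, 7 (2 points).
  x = 9: rhs = 8, matching y values: none (0 points).
  x = 10: rhs = 10, matching y values: none (0 points).
Total affine count: 6.
Full point count |E(F_11)| = 6 + 1 = 7.
Hasse bound: |7 − (11+1)| = |-5| = 5 ≤ 2√11 ≈ 6.6332 ✓.


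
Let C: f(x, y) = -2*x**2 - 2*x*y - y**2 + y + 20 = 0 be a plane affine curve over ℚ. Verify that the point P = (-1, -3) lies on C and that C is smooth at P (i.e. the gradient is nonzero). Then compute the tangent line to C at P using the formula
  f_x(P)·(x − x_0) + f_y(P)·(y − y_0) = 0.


Tangent line at P: 10*x + 9*y + 37 = 0.

Step 1: f(-1, -3) = 0, so P lies on C.
Step 2: partial derivatives
  f_x(x, y) = -4*x - 2*y, f_y(x, y) = -2*x - 2*y + 1.
  f_x(P) = 10, f_y(P) = 9 (gradient nonzero, so P is smooth).
Step 3: tangent line at P: 10·(x − -1) + 9·(y − -3) = 0.
Expanding: 10*x + 9*y + 37 = 0.


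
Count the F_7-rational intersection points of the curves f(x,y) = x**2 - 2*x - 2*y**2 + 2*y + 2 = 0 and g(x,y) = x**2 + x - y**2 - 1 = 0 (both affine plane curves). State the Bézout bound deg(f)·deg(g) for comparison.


Common zeros: {(3, 5)}; count = 1; Bézout bound = 4.

deg(f) = 2, deg(g) = 2, so Bézout bound = 4.
Scan x ∈ F_7. For each x, list the y ∈ F_7 with f(x, y) ≡ 0 and those with g(x, y) ≡ 0 (mod 7); the common zeros in that column are the intersection.
  x = 0: f ≡ 0 at y ∈ ∅; g ≡ 0 at y ∈ ∅; common: ∅.
  x = 1: f ≡ 0 at y ∈ ∅; g ≡ 0 at y ∈ {1, 6}; common: ∅.
  x = 2: f ≡ 0 at y ∈ ∅; g ≡ 0 at y ∈ ∅; common: ∅.
  x = 3: f ≡ 0 at y ∈ {3, 5}; g ≡ 0 at y ∈ {2, 5}; common: {5}.
  x = 4: f ≡ 0 at y ∈ {4}; g ≡ 0 at y ∈ ∅; common: ∅.
  x = 5: f ≡ 0 at y ∈ {4}; g ≡ 0 at y ∈ {1, 6}; common: ∅.
  x = 6: f ≡ 0 at y ∈ {3, 5}; g ≡ 0 at y ∈ ∅; common: ∅.
Collecting: common zeros = {(3, 5)}, so the count is 1.
Comparison with the Bézout bound: 1 ≤ 4 = deg(f)·deg(g), as expected for curves with no common component (the affine F_7-count falls short of the bound because intersections may lie at infinity, over extension fields, or carry multiplicity).


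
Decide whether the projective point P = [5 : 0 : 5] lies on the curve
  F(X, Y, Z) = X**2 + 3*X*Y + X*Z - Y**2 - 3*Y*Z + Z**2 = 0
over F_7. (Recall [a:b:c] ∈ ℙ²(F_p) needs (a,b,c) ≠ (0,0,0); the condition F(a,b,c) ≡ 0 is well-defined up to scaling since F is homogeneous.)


F(5,0,5) ≡ 5 (mod 7); P is NOT on the curve.

Evaluate F(5, 0, 5) term-by-term (mod 7).
  X**2 ↦ 1·25·1·1 = 25
  3*X*Y ↦ 3·5·0·1 = 0
  X*Z ↦ 1·5·1·5 = 25
  -Y**2 ↦ -1·1·0·1 = 0
  -3*Y*Z ↦ -3·1·0·5 = 0
  Z**2 ↦ 1·1·1·25 = 25
Sum: F(5, 0, 5) = (25) + (0) + (25) + (0) + (0) + (25) = 75.
Reducing mod 7: 75 ≡ 5 (mod 7).
Since F(a, b, c) ≡ 5 ≠ 0 (mod 7), P does NOT lie on the curve.


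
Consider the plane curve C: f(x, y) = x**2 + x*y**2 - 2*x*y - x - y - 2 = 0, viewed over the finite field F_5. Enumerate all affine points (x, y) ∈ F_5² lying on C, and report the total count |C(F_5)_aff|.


Affine F_5-points: {(0, 3), (2, 0), (3, 1), (3, 3), (4, 0), (4, 1)}; count = 6.

For each of the 25 pairs (x, y) ∈ F_5², evaluate f(x, y) mod 5. Record the zeros.
  x = 0: [0↦3, 1↦2, 2↦1, 3↦0, 4↦4]  zeros at y ∈ {3}
  x = 1: [0↦3, 1↦1, 2↦1, 3↦3, 4↦2]  zeros at y ∈ ∅
  x = 2: [0↦0, 1↦2, 2↦3, 3↦3, 4↦2]  zeros at y ∈ {0}
  x = 3: [0↦4, 1↦0, 2↦2, 3↦0, 4↦4]  zeros at y ∈ {1, 3}
  x = 4: [0↦0, 1↦0, 2↦3, 3↦4, 4↦3]  zeros at y ∈ {0, 1}
Collecting zeros: affine points = {(0, 3), (2, 0), (3, 1), (3, 3), (4, 0), (4, 1)}.
Total count |C(F_5)_aff| = 6.


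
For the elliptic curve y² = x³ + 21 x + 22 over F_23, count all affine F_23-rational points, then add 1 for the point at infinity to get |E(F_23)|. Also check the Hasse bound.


Affine points = {(2, 7), (2, 16), (4, 3), (4, 20), (7, 11), (7, 12), (8, 9), (8, 14), (10, 6), (10, 17), (12, 1), (12, 22), (13, 10), (13, 13), (14, 1), (14, 22), (15, 3), (15, 20), (17, 5), (17, 18), (19, 9), (19, 14), (20, 1), (20, 22), (21, 8), (21, 15), (22, 0)}; affine count = 27; |E(F_23)| = 28.

Discriminant check: Δ ∝ 4a³ + 27b² = 4·21³ + 27·22² = 4·9261 + 27·484 ≡ 18 (mod 23). Nonzero ⇒ E is nonsingular.
For each x ∈ F_23, compute rhs = x³ + 21·x + 22 mod 23, then count y ∈ F_23 with y² ≡ rhs.
  x = 0: rhs = 22, matching y values: none (0 points).
  x = 1: rhs = 21, matching y values: none (0 points).
  x = 2: rhs = 3, matching y values: 7, 16 (2 points).
  x = 3: rhs = 20, matching y values: none (0 points).
  x = 4: rhs = 9, matching y values: 3, 20 (2 points).
  x = 5: rhs = 22, matching y values: none (0 points).
  x = 6: rhs = 19, matching y values: none (0 points).
  x = 7: rhs = 6, matching y values: 11, 12 (2 points).
  x = 8: rhs = 12, matching y values: 9, 14 (2 points).
  x = 9: rhs = 20, matching y values: none (0 points).
  x = 10: rhs = 13, matching y values: 6, 17 (2 points).
  x = 11: rhs = 20, matching y values: none (0 points).
  x = 12: rhs = 1, matching y values: 1, 22 (2 points).
  x = 13: rhs = 8, matching y values: 10, 13 (2 points).
  x = 14: rhs = 1, matching y values: 1, 22 (2 points).
  x = 15: rhs = 9, matching y values: 3, 20 (2 points).
  x = 16: rhs = 15, matching y values: none (0 points).
  x = 17: rhs = 2, matching y values: 5, 18 (2 points).
  x = 18: rhs = 22, matching y values: none (0 points).
  x = 19: rhs = 12, matching y values: 9, 14 (2 points).
  x = 20: rhs = 1, matching y values: 1, 22 (2 points).
  x = 21: rhs = 18, matching y values: 8, 15 (2 points).
  x = 22: rhs = 0, matching y values: 0 (1 points).
Total affine count: 27.
Full point count |E(F_23)| = 27 + 1 = 28.
Hasse bound: |28 − (23+1)| = |4| = 4 ≤ 2√23 ≈ 9.5917 ✓.


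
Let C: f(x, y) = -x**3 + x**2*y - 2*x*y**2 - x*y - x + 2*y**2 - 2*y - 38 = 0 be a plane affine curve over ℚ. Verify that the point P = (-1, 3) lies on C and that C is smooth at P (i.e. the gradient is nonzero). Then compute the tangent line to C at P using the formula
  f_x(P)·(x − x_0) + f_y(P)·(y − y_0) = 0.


Tangent line at P: -31*x + 24*y - 103 = 0.

Step 1: f(-1, 3) = 0, so P lies on C.
Step 2: partial derivatives
  f_x(x, y) = -3*x**2 + 2*x*y - 2*y**2 - y - 1, f_y(x, y) = x**2 - 4*x*y - x + 4*y - 2.
  f_x(P) = -31, f_y(P) = 24 (gradient nonzero, so P is smooth).
Step 3: tangent line at P: -31·(x − -1) + 24·(y − 3) = 0.
Expanding: -31*x + 24*y - 103 = 0.


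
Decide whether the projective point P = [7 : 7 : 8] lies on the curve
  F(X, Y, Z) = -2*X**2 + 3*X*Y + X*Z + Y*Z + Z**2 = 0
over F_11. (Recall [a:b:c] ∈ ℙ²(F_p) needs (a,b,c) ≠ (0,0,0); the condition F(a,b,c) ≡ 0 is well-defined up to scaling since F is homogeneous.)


F(7,7,8) ≡ 5 (mod 11); P is NOT on the curve.

Evaluate F(7, 7, 8) term-by-term (mod 11).
  -2*X**2 ↦ -2·49·1·1 = -98
  3*X*Y ↦ 3·7·7·1 = 147
  X*Z ↦ 1·7·1·8 = 56
  Y*Z ↦ 1·1·7·8 = 56
  Z**2 ↦ 1·1·1·64 = 64
Sum: F(7, 7, 8) = (-98) + (147) + (56) + (56) + (64) = 225.
Reducing mod 11: 225 ≡ 5 (mod 11).
Since F(a, b, c) ≡ 5 ≠ 0 (mod 11), P does NOT lie on the curve.


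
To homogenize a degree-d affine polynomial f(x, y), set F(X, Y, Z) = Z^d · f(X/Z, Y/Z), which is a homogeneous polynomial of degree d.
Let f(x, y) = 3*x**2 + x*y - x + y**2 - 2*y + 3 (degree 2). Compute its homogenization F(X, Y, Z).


F(X, Y, Z) = 3*X**2 + X*Y - X*Z + Y**2 - 2*Y*Z + 3*Z**2

deg(f) = 2.
Substitute x = X/Z, y = Y/Z into f, then multiply by Z^2.
  monomial 3·x^2·y^0 ↦ 3·X^2·Y^0·Z^0.
  monomial 1·x^1·y^1 ↦ 1·X^1·Y^1·Z^0.
  monomial -1·x^1·y^0 ↦ -1·X^1·Y^0·Z^1.
  monomial 1·x^0·y^2 ↦ 1·X^0·Y^2·Z^0.
  monomial -2·x^0·y^1 ↦ -2·X^0·Y^1·Z^1.
  monomial 3·x^0·y^0 ↦ 3·X^0·Y^0·Z^2.
Collecting: F(X, Y, Z) = 3*X**2 + X*Y - X*Z + Y**2 - 2*Y*Z + 3*Z**2.


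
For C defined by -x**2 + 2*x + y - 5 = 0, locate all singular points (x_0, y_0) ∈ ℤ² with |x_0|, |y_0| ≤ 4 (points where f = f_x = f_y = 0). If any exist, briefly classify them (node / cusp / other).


No singular points in the scanned grid; C is smooth there.

Compute partial derivatives:
  f_x = 2 - 2*x.
  f_y = 1.
f_y = 1 is a nonzero constant, so f_y never vanishes: no point (x, y) can satisfy f = f_x = f_y = 0. In particular no (x, y) ∈ {−4, ..., 4}² is singular; the curve is smooth.


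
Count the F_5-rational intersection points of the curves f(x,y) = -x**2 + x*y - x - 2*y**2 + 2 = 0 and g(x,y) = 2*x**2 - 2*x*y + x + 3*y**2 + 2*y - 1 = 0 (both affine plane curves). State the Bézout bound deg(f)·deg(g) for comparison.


Common zeros: {(0, 4), (3, 0)}; count = 2; Bézout bound = 4.

deg(f) = 2, deg(g) = 2, so Bézout bound = 4.
Scan x ∈ F_5. For each x, list the y ∈ F_5 with f(x, y) ≡ 0 and those with g(x, y) ≡ 0 (mod 5); the common zeros in that column are the intersection.
  x = 0: f ≡ 0 at y ∈ {1, 4}; g ≡ 0 at y ∈ {2, 4}; common: {4}.
  x = 1: f ≡ 0 at y ∈ {0, 3}; g ≡ 0 at y ∈ {1, 4}; common: ∅.
  x = 2: f ≡ 0 at y ∈ ∅; g ≡ 0 at y ∈ {1, 3}; common: ∅.
  x = 3: f ≡ 0 at y ∈ {0, 4}; g ≡ 0 at y ∈ {0, 3}; common: {0}.
  x = 4: f ≡ 0 at y ∈ ∅; g ≡ 0 at y ∈ {0, 2}; common: ∅.
Collecting: common zeros = {(0, 4), (3, 0)}, so the count is 2.
Comparison with the Bézout bound: 2 ≤ 4 = deg(f)·deg(g), as expected for curves with no common component (the affine F_5-count falls short of the bound because intersections may lie at infinity, over extension fields, or carry multiplicity).


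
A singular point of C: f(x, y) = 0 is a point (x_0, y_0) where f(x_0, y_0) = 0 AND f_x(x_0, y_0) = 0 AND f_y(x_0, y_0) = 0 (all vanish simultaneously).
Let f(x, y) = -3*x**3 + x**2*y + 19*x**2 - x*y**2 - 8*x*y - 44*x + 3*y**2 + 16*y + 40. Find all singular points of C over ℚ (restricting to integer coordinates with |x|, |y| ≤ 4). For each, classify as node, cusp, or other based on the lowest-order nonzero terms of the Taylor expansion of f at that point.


Singular points: {(2, -2)}; classification: node.

Compute partial derivatives:
  f_x = -9*x**2 + 2*x*y + 38*x - y**2 - 8*y - 44.
  f_y = x**2 - 2*x*y - 8*x + 6*y + 16.
Scan x_0 ∈ {−4, ..., 4}. For each x_0, f_y(x_0, y) is a polynomial in y; find its integer roots y ∈ {−4, ..., 4}, then test f_x and f at those candidates.
  x = -4: f_y(-4, y) = 14*y + 64; no integer root y with |y| ≤ 4.
  x = -3: f_y(-3, y) = 12*y + 49; no integer root y with |y| ≤ 4.
  x = -2: f_y(-2, y) = 10*y + 36; no integer root y with |y| ≤ 4.
  x = -1: f_y(-1, y) = 8*y + 25; no integer root y with |y| ≤ 4.
  x = 0: f_y(0, y) = 6*y + 16; no integer root y with |y| ≤ 4.
  x = 1: f_y(1, y) = 4*y + 9; no integer root y with |y| ≤ 4.
  x = 2: f_y(2, y) = 2*y + 4; vanishes at y ∈ {-2}. (2, -2): f_x = 0, f = 0 — SINGULAR.
  x = 3: f_y(3, y) = 1; no integer root y with |y| ≤ 4.
  x = 4: f_y(4, y) = -2*y; vanishes at y ∈ {0}. (4, 0): f_x = -36 ≠ 0.
Only singular point on the grid: (2, -2).
Classify: substitute x = 2 + u, y = -2 + v and expand: f = -3*u**3 + u**2*v - u**2 - u*v**2 + v**2.
No constant or linear terms (consistent with a singular point). Quadratic part: -u**2 + v**2. Cubic part: -3*u**3 + u**2*v - u*v**2.
The quadratic part v**2 - u**2 = (v − u)(v + u) splits into two distinct linear factors, so there are two distinct tangent lines y − -2 = ±(x − 2) — this is a node (ordinary double point).
Classification: node.


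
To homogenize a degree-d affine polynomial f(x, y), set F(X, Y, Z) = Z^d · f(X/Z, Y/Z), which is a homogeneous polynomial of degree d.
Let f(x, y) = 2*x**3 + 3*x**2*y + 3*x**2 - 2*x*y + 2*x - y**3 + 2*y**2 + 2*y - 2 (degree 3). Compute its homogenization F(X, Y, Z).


F(X, Y, Z) = 2*X**3 + 3*X**2*Y + 3*X**2*Z - 2*X*Y*Z + 2*X*Z**2 - Y**3 + 2*Y**2*Z + 2*Y*Z**2 - 2*Z**3

deg(f) = 3.
Substitute x = X/Z, y = Y/Z into f, then multiply by Z^3.
  monomial 2·x^3·y^0 ↦ 2·X^3·Y^0·Z^0.
  monomial 3·x^2·y^1 ↦ 3·X^2·Y^1·Z^0.
  monomial 3·x^2·y^0 ↦ 3·X^2·Y^0·Z^1.
  monomial -2·x^1·y^1 ↦ -2·X^1·Y^1·Z^1.
  monomial 2·x^1·y^0 ↦ 2·X^1·Y^0·Z^2.
  monomial -1·x^0·y^3 ↦ -1·X^0·Y^3·Z^0.
  monomial 2·x^0·y^2 ↦ 2·X^0·Y^2·Z^1.
  monomial 2·x^0·y^1 ↦ 2·X^0·Y^1·Z^2.
  monomial -2·x^0·y^0 ↦ -2·X^0·Y^0·Z^3.
Collecting: F(X, Y, Z) = 2*X**3 + 3*X**2*Y + 3*X**2*Z - 2*X*Y*Z + 2*X*Z**2 - Y**3 + 2*Y**2*Z + 2*Y*Z**2 - 2*Z**3.


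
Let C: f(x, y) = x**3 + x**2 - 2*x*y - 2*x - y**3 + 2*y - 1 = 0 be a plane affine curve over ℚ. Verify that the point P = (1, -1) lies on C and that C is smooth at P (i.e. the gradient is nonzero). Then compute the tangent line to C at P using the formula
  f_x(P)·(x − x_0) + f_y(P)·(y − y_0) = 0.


Tangent line at P: 5*x - 3*y - 8 = 0.

Step 1: f(1, -1) = 0, so P lies on C.
Step 2: partial derivatives
  f_x(x, y) = 3*x**2 + 2*x - 2*y - 2, f_y(x, y) = -2*x - 3*y**2 + 2.
  f_x(P) = 5, f_y(P) = -3 (gradient nonzero, so P is smooth).
Step 3: tangent line at P: 5·(x − 1) + -3·(y − -1) = 0.
Expanding: 5*x - 3*y - 8 = 0.


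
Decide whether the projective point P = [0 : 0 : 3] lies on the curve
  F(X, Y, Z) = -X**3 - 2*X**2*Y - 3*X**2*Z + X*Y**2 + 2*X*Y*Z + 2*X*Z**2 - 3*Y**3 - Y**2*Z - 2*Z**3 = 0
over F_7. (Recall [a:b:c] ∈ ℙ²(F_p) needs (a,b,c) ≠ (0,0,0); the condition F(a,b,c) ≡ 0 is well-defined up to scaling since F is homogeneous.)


F(0,0,3) ≡ 2 (mod 7); P is NOT on the curve.

Evaluate F(0, 0, 3) term-by-term (mod 7).
  -X**3 ↦ -1·0·1·1 = 0
  -2*X**2*Y ↦ -2·0·0·1 = 0
  -3*X**2*Z ↦ -3·0·1·3 = 0
  X*Y**2 ↦ 1·0·0·1 = 0
  2*X*Y*Z ↦ 2·0·0·3 = 0
  2*X*Z**2 ↦ 2·0·1·9 = 0
  -3*Y**3 ↦ -3·1·0·1 = 0
  -Y**2*Z ↦ -1·1·0·3 = 0
  -2*Z**3 ↦ -2·1·1·27 = -54
Sum: F(0, 0, 3) = (0) + (0) + (0) + (0) + (0) + (0) + (0) + (0) + (-54) = -54.
Reducing mod 7: -54 ≡ 2 (mod 7).
Since F(a, b, c) ≡ 2 ≠ 0 (mod 7), P does NOT lie on the curve.


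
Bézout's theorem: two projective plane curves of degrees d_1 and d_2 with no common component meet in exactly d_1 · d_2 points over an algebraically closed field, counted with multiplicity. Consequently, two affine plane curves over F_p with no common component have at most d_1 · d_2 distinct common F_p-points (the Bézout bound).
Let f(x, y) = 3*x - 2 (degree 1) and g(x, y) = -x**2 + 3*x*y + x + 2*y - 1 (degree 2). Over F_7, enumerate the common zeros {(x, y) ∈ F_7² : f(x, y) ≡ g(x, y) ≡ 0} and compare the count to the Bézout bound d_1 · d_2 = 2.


Common zeros: {(3, 0)}; count = 1; Bézout bound = 2.

deg(f) = 1, deg(g) = 2, so Bézout bound = 2.
Scan x ∈ F_7. For each x, list the y ∈ F_7 with f(x, y) ≡ 0 and those with g(x, y) ≡ 0 (mod 7); the common zeros in that column are the intersection.
  x = 0: f ≡ 0 at y ∈ ∅; g ≡ 0 at y ∈ {4}; common: ∅.
  x = 1: f ≡ 0 at y ∈ ∅; g ≡ 0 at y ∈ {3}; common: ∅.
  x = 2: f ≡ 0 at y ∈ ∅; g ≡ 0 at y ∈ {3}; common: ∅.
  x = 3: f ≡ 0 at y ∈ {0, 1, 2, 3, 4, 5, 6}; g ≡ 0 at y ∈ {0}; common: {0}.
  x = 4: f ≡ 0 at y ∈ ∅; g ≡ 0 at y ∈ ∅; common: ∅.
  x = 5: f ≡ 0 at y ∈ ∅; g ≡ 0 at y ∈ {0}; common: ∅.
  x = 6: f ≡ 0 at y ∈ ∅; g ≡ 0 at y ∈ {4}; common: ∅.
Collecting: common zeros = {(3, 0)}, so the count is 1.
Comparison with the Bézout bound: 1 ≤ 2 = deg(f)·deg(g), as expected for curves with no common component (the affine F_7-count falls short of the bound because intersections may lie at infinity, over extension fields, or carry multiplicity).


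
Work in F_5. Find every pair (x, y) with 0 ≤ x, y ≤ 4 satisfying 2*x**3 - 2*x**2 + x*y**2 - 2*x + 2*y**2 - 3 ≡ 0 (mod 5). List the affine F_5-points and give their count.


Affine F_5-points: {(0, 2), (0, 3), (1, 0), (2, 1), (2, 4), (4, 0)}; count = 6.

For each of the 25 pairs (x, y) ∈ F_5², evaluate f(x, y) mod 5. Record the zeros.
  x = 0: [0↦2, 1↦4, 2↦0, 3↦0, 4↦4]  zeros at y ∈ {2, 3}
  x = 1: [0↦0, 1↦3, 2↦2, 3↦2, 4↦3]  zeros at y ∈ {0}
  x = 2: [0↦1, 1↦0, 2↦2, 3↦2, 4↦0]  zeros at y ∈ {1, 4}
  x = 3: [0↦2, 1↦2, 2↦2, 3↦2, 4↦2]  zeros at y ∈ ∅
  x = 4: [0↦0, 1↦1, 2↦4, 3↦4, 4↦1]  zeros at y ∈ {0}
Collecting zeros: affine points = {(0, 2), (0, 3), (1, 0), (2, 1), (2, 4), (4, 0)}.
Total count |C(F_5)_aff| = 6.


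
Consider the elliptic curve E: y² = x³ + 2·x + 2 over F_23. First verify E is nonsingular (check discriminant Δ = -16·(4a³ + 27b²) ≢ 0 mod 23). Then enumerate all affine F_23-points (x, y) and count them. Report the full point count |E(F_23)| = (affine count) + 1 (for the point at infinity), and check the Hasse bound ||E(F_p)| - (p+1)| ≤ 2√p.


Affine points = {(0, 5), (0, 18), (3, 9), (3, 14), (6, 0), (8, 1), (8, 22), (9, 6), (9, 17), (12, 11), (12, 12), (15, 7), (15, 16), (16, 6), (16, 17), (17, 2), (17, 21), (21, 6), (21, 17)}; affine count = 19; |E(F_23)| = 20.

Discriminant check: Δ ∝ 4a³ + 27b² = 4·2³ + 27·2² = 4·8 + 27·4 ≡ 2 (mod 23). Nonzero ⇒ E is nonsingular.
For each x ∈ F_23, compute rhs = x³ + 2·x + 2 mod 23, then count y ∈ F_23 with y² ≡ rhs.
  x = 0: rhs = 2, matching y values: 5, 18 (2 points).
  x = 1: rhs = 5, matching y values: none (0 points).
  x = 2: rhs = 14, matching y values: none (0 points).
  x = 3: rhs = 12, matching y values: 9, 14 (2 points).
  x = 4: rhs = 5, matching y values: none (0 points).
  x = 5: rhs = 22, matching y values: none (0 points).
  x = 6: rhs = 0, matching y values: 0 (1 points).
  x = 7: rhs = 14, matching y values: none (0 points).
  x = 8: rhs = 1, matching y values: 1, 22 (2 points).
  x = 9: rhs = 13, matching y values: 6, 17 (2 points).
  x = 10: rhs = 10, matching y values: none (0 points).
  x = 11: rhs = 21, matching y values: none (0 points).
  x = 12: rhs = 6, matching y values: 11, 12 (2 points).
  x = 13: rhs = 17, matching y values: none (0 points).
  x = 14: rhs = 14, matching y values: none (0 points).
  x = 15: rhs = 3, matching y values: 7, 16 (2 points).
  x = 16: rhs = 13, matching y values: 6, 17 (2 points).
  x = 17: rhs = 4, matching y values: 2, 21 (2 points).
  x = 18: rhs = 5, matching y values: none (0 points).
  x = 19: rhs = 22, matching y values: none (0 points).
  x = 20: rhs = 15, matching y values: none (0 points).
  x = 21: rhs = 13, matching y values: 6, 17 (2 points).
  x = 22: rhs = 22, matching y values: none (0 points).
Total affine count: 19.
Full point count |E(F_23)| = 19 + 1 = 20.
Hasse bound: |20 − (23+1)| = |-4| = 4 ≤ 2√23 ≈ 9.5917 ✓.


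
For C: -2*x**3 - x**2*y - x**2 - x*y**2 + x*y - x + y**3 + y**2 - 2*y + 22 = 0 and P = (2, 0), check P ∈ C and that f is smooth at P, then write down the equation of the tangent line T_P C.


Tangent line at P: -29*x - 4*y + 58 = 0.

Step 1: f(2, 0) = 0, so P lies on C.
Step 2: partial derivatives
  f_x(x, y) = -6*x**2 - 2*x*y - 2*x - y**2 + y - 1, f_y(x, y) = -x**2 - 2*x*y + x + 3*y**2 + 2*y - 2.
  f_x(P) = -29, f_y(P) = -4 (gradient nonzero, so P is smooth).
Step 3: tangent line at P: -29·(x − 2) + -4·(y − 0) = 0.
Expanding: -29*x - 4*y + 58 = 0.


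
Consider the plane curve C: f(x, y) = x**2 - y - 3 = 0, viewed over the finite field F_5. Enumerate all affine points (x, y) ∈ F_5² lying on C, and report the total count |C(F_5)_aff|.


Affine F_5-points: {(0, 2), (1, 3), (2, 1), (3, 1), (4, 3)}; count = 5.

For each of the 25 pairs (x, y) ∈ F_5², evaluate f(x, y) mod 5. Record the zeros.
  x = 0: [0↦2, 1↦1, 2↦0, 3↦4, 4↦3]  zeros at y ∈ {2}
  x = 1: [0↦3, 1↦2, 2↦1, 3↦0, 4↦4]  zeros at y ∈ {3}
  x = 2: [0↦1, 1↦0, 2↦4, 3↦3, 4↦2]  zeros at y ∈ {1}
  x = 3: [0↦1, 1↦0, 2↦4, 3↦3, 4↦2]  zeros at y ∈ {1}
  x = 4: [0↦3, 1↦2, 2↦1, 3↦0, 4↦4]  zeros at y ∈ {3}
Collecting zeros: affine points = {(0, 2), (1, 3), (2, 1), (3, 1), (4, 3)}.
Total count |C(F_5)_aff| = 5.


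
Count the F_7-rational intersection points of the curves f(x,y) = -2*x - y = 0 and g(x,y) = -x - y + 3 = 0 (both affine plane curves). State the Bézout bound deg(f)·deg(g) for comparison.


Common zeros: {(4, 6)}; count = 1; Bézout bound = 1.

deg(f) = 1, deg(g) = 1, so Bézout bound = 1.
Scan x ∈ F_7. For each x, list the y ∈ F_7 with f(x, y) ≡ 0 and those with g(x, y) ≡ 0 (mod 7); the common zeros in that column are the intersection.
  x = 0: f ≡ 0 at y ∈ {0}; g ≡ 0 at y ∈ {3}; common: ∅.
  x = 1: f ≡ 0 at y ∈ {5}; g ≡ 0 at y ∈ {2}; common: ∅.
  x = 2: f ≡ 0 at y ∈ {3}; g ≡ 0 at y ∈ {1}; common: ∅.
  x = 3: f ≡ 0 at y ∈ {1}; g ≡ 0 at y ∈ {0}; common: ∅.
  x = 4: f ≡ 0 at y ∈ {6}; g ≡ 0 at y ∈ {6}; common: {6}.
  x = 5: f ≡ 0 at y ∈ {4}; g ≡ 0 at y ∈ {5}; common: ∅.
  x = 6: f ≡ 0 at y ∈ {2}; g ≡ 0 at y ∈ {4}; common: ∅.
Collecting: common zeros = {(4, 6)}, so the count is 1.
Comparison with the Bézout bound: 1 ≤ 1 = deg(f)·deg(g), as expected for curves with no common component (the bound is attained).


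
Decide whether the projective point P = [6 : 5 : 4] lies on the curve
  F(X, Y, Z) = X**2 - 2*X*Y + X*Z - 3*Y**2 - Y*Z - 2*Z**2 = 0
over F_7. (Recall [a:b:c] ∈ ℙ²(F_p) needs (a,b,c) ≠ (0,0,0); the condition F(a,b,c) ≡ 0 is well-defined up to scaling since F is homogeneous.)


F(6,5,4) ≡ 6 (mod 7); P is NOT on the curve.

Evaluate F(6, 5, 4) term-by-term (mod 7).
  X**2 ↦ 1·36·1·1 = 36
  -2*X*Y ↦ -2·6·5·1 = -60
  X*Z ↦ 1·6·1·4 = 24
  -3*Y**2 ↦ -3·1·25·1 = -75
  -Y*Z ↦ -1·1·5·4 = -20
  -2*Z**2 ↦ -2·1·1·16 = -32
Sum: F(6, 5, 4) = (36) + (-60) + (24) + (-75) + (-20) + (-32) = -127.
Reducing mod 7: -127 ≡ 6 (mod 7).
Since F(a, b, c) ≡ 6 ≠ 0 (mod 7), P does NOT lie on the curve.


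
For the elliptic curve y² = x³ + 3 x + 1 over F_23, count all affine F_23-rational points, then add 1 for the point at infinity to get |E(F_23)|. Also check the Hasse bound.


Affine points = {(0, 1), (0, 22), (4, 10), (4, 13), (5, 7), (5, 16), (8, 10), (8, 13), (11, 10), (11, 13), (13, 11), (13, 12), (14, 2), (14, 21)}; affine count = 14; |E(F_23)| = 15.

Discriminant check: Δ ∝ 4a³ + 27b² = 4·3³ + 27·1² = 4·27 + 27·1 ≡ 20 (mod 23). Nonzero ⇒ E is nonsingular.
For each x ∈ F_23, compute rhs = x³ + 3·x + 1 mod 23, then count y ∈ F_23 with y² ≡ rhs.
  x = 0: rhs = 1, matching y values: 1, 22 (2 points).
  x = 1: rhs = 5, matching y values: none (0 points).
  x = 2: rhs = 15, matching y values: none (0 points).
  x = 3: rhs = 14, matching y values: none (0 points).
  x = 4: rhs = 8, matching y values: 10, 13 (2 points).
  x = 5: rhs = 3, matching y values: 7, 16 (2 points).
  x = 6: rhs = 5, matching y values: none (0 points).
  x = 7: rhs = 20, matching y values: none (0 points).
  x = 8: rhs = 8, matching y values: 10, 13 (2 points).
  x = 9: rhs = 21, matching y values: none (0 points).
  x = 10: rhs = 19, matching y values: none (0 points).
  x = 11: rhs = 8, matching y values: 10, 13 (2 points).
  x = 12: rhs = 17, matching y values: none (0 points).
  x = 13: rhs = 6, matching y values: 11, 12 (2 points).
  x = 14: rhs = 4, matching y values: 2, 21 (2 points).
  x = 15: rhs = 17, matching y values: none (0 points).
  x = 16: rhs = 5, matching y values: none (0 points).
  x = 17: rhs = 20, matching y values: none (0 points).
  x = 18: rhs = 22, matching y values: none (0 points).
  x = 19: rhs = 17, matching y values: none (0 points).
  x = 20: rhs = 11, matching y values: none (0 points).
  x = 21: rhs = 10, matching y values: none (0 points).
  x = 22: rhs = 20, matching y values: none (0 points).
Total affine count: 14.
Full point count |E(F_23)| = 14 + 1 = 15.
Hasse bound: |15 − (23+1)| = |-9| = 9 ≤ 2√23 ≈ 9.5917 ✓.


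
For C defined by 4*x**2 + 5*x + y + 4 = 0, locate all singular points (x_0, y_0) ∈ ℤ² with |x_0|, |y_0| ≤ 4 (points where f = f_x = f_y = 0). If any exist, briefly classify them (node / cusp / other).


No singular points in the scanned grid; C is smooth there.

Compute partial derivatives:
  f_x = 8*x + 5.
  f_y = 1.
f_y = 1 is a nonzero constant, so f_y never vanishes: no point (x, y) can satisfy f = f_x = f_y = 0. In particular no (x, y) ∈ {−4, ..., 4}² is singular; the curve is smooth.


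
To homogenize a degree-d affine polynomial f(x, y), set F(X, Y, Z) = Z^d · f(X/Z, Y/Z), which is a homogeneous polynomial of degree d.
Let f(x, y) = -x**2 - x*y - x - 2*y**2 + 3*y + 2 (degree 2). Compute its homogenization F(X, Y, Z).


F(X, Y, Z) = -X**2 - X*Y - X*Z - 2*Y**2 + 3*Y*Z + 2*Z**2

deg(f) = 2.
Substitute x = X/Z, y = Y/Z into f, then multiply by Z^2.
  monomial -1·x^2·y^0 ↦ -1·X^2·Y^0·Z^0.
  monomial -1·x^1·y^1 ↦ -1·X^1·Y^1·Z^0.
  monomial -1·x^1·y^0 ↦ -1·X^1·Y^0·Z^1.
  monomial -2·x^0·y^2 ↦ -2·X^0·Y^2·Z^0.
  monomial 3·x^0·y^1 ↦ 3·X^0·Y^1·Z^1.
  monomial 2·x^0·y^0 ↦ 2·X^0·Y^0·Z^2.
Collecting: F(X, Y, Z) = -X**2 - X*Y - X*Z - 2*Y**2 + 3*Y*Z + 2*Z**2.


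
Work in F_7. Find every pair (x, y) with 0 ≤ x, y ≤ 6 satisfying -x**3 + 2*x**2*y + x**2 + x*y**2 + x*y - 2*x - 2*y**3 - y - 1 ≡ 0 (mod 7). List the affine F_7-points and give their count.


Affine F_7-points: {(0, 4), (1, 3), (2, 1), (2, 6), (5, 3), (6, 1)}; count = 6.

For each of the 49 pairs (x, y) ∈ F_7², evaluate f(x, y) mod 7. Record the zeros.
  x = 0: [0↦6, 1↦3, 2↦2, 3↦5, 4↦0, 5↦3, 6↦2]  zeros at y ∈ {4}
  x = 1: [0↦4, 1↦5, 2↦3, 3↦0, 4↦5, 5↦6, 6↦5]  zeros at y ∈ {3}
  x = 2: [0↦5, 1↦0, 2↦1, 3↦3, 4↦1, 5↦4, 6↦0]  zeros at y ∈ {1, 6}
  x = 3: [0↦3, 1↦3, 2↦4, 3↦1, 4↦3, 5↦5, 6↦2]  zeros at y ∈ ∅
  x = 4: [0↦6, 1↦1, 2↦6, 3↦2, 4↦5, 5↦3, 6↦5]  zeros at y ∈ ∅
  x = 5: [0↦1, 1↦2, 2↦1, 3↦0, 4↦1, 5↦6, 6↦3]  zeros at y ∈ {3}
  x = 6: [0↦3, 1↦0, 2↦4, 3↦3, 4↦6, 5↦1, 6↦4]  zeros at y ∈ {1}
Collecting zeros: affine points = {(0, 4), (1, 3), (2, 1), (2, 6), (5, 3), (6, 1)}.
Total count |C(F_7)_aff| = 6.


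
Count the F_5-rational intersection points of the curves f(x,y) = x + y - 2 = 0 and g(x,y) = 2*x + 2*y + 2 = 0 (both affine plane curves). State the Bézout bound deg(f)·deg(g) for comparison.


Common zeros: ∅; count = 0; Bézout bound = 1.

deg(f) = 1, deg(g) = 1, so Bézout bound = 1.
Scan x ∈ F_5. For each x, list the y ∈ F_5 with f(x, y) ≡ 0 and those with g(x, y) ≡ 0 (mod 5); the common zeros in that column are the intersection.
  x = 0: f ≡ 0 at y ∈ {2}; g ≡ 0 at y ∈ {4}; common: ∅.
  x = 1: f ≡ 0 at y ∈ {1}; g ≡ 0 at y ∈ {3}; common: ∅.
  x = 2: f ≡ 0 at y ∈ {0}; g ≡ 0 at y ∈ {2}; common: ∅.
  x = 3: f ≡ 0 at y ∈ {4}; g ≡ 0 at y ∈ {1}; common: ∅.
  x = 4: f ≡ 0 at y ∈ {3}; g ≡ 0 at y ∈ {0}; common: ∅.
Collecting: common zeros = ∅, so the count is 0.
Comparison with the Bézout bound: 0 ≤ 1 = deg(f)·deg(g), as expected for curves with no common component (the affine F_5-count falls short of the bound because intersections may lie at infinity, over extension fields, or carry multiplicity).


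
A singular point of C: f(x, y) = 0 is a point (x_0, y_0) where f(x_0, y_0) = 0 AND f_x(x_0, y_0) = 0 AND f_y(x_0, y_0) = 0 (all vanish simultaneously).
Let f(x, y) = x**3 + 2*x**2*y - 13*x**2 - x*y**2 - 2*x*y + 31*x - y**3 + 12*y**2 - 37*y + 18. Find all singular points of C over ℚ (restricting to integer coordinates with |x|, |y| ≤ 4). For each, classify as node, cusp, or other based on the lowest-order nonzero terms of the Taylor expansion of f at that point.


Singular points: {(2, 3)}; classification: node.

Compute partial derivatives:
  f_x = 3*x**2 + 4*x*y - 26*x - y**2 - 2*y + 31.
  f_y = 2*x**2 - 2*x*y - 2*x - 3*y**2 + 24*y - 37.
Scan x_0 ∈ {−4, ..., 4}. For each x_0, f_y(x_0, y) is a polynomial in y; find its integer roots y ∈ {−4, ..., 4}, then test f_x and f at those candidates.
  x = -4: f_y(-4, y) = -3*y**2 + 32*y + 3; no integer root y with |y| ≤ 4.
  x = -3: f_y(-3, y) = -3*y**2 + 30*y - 13; no integer root y with |y| ≤ 4.
  x = -2: f_y(-2, y) = -3*y**2 + 28*y - 25; vanishes at y ∈ {1}. (-2, 1): f_x = 84 ≠ 0.
  x = -1: f_y(-1, y) = -3*y**2 + 26*y - 33; no integer root y with |y| ≤ 4.
  x = 0: f_y(0, y) = -3*y**2 + 24*y - 37; no integer root y with |y| ≤ 4.
  x = 1: f_y(1, y) = -3*y**2 + 22*y - 37; no integer root y with |y| ≤ 4.
  x = 2: f_y(2, y) = -3*y**2 + 20*y - 33; vanishes at y ∈ {3}. (2, 3): f_x = 0, f = 0 — SINGULAR.
  x = 3: f_y(3, y) = -3*y**2 + 18*y - 25; no integer root y with |y| ≤ 4.
  x = 4: f_y(4, y) = -3*y**2 + 16*y - 13; vanishes at y ∈ {1}. (4, 1): f_x = -12 ≠ 0.
Only singular point on the grid: (2, 3).
Classify: substitute x = 2 + u, y = 3 + v and expand: f = u**3 + 2*u**2*v - u**2 - u*v**2 - v**3 + v**2.
No constant or linear terms (consistent with a singular point). Quadratic part: -u**2 + v**2. Cubic part: u**3 + 2*u**2*v - u*v**2 - v**3.
The quadratic part v**2 - u**2 = (v − u)(v + u) splits into two distinct linear factors, so there are two distinct tangent lines y − 3 = ±(x − 2) — this is a node (ordinary double point).
Classification: node.


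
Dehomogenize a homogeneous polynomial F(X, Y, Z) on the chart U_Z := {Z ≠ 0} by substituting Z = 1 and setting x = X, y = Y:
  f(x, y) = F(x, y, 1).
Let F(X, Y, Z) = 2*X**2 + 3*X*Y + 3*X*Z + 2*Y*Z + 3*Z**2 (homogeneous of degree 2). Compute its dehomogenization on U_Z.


f(x, y) = 2*x**2 + 3*x*y + 3*x + 2*y + 3

On U_Z we set Z = 1. Each monomial c·X^i·Y^j·Z^k in F becomes c·x^i·y^j·1^k = c·x^i·y^j.
Substituting Z = 1: F(X, Y, 1) = 2*x**2 + 3*x*y + 3*x + 2*y + 3.
Note: deg(f) ≤ deg(F) = 2; strict inequality happens when F is divisible by Z (lost terms).


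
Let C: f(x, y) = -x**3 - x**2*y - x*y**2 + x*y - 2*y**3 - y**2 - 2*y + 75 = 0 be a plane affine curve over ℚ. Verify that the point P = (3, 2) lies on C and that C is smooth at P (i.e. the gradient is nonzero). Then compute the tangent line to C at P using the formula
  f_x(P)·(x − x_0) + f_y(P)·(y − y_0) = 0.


Tangent line at P: -41*x - 48*y + 219 = 0.

Step 1: f(3, 2) = 0, so P lies on C.
Step 2: partial derivatives
  f_x(x, y) = -3*x**2 - 2*x*y - y**2 + y, f_y(x, y) = -x**2 - 2*x*y + x - 6*y**2 - 2*y - 2.
  f_x(P) = -41, f_y(P) = -48 (gradient nonzero, so P is smooth).
Step 3: tangent line at P: -41·(x − 3) + -48·(y − 2) = 0.
Expanding: -41*x - 48*y + 219 = 0.


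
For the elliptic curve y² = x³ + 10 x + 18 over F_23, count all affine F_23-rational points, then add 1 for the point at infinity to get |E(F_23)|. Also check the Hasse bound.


Affine points = {(0, 8), (0, 15), (1, 11), (1, 12), (2, 0), (3, 11), (3, 12), (5, 3), (5, 20), (6, 8), (6, 15), (8, 9), (8, 14), (9, 3), (9, 20), (12, 7), (12, 16), (14, 2), (14, 21), (15, 1), (15, 22), (17, 8), (17, 15), (18, 2), (18, 21), (19, 11), (19, 12), (21, 6), (21, 17)}; affine count = 29; |E(F_23)| = 30.

Discriminant check: Δ ∝ 4a³ + 27b² = 4·10³ + 27·18² = 4·1000 + 27·324 ≡ 6 (mod 23). Nonzero ⇒ E is nonsingular.
For each x ∈ F_23, compute rhs = x³ + 10·x + 18 mod 23, then count y ∈ F_23 with y² ≡ rhs.
  x = 0: rhs = 18, matching y values: 8, 15 (2 points).
  x = 1: rhs = 6, matching y values: 11, 12 (2 points).
  x = 2: rhs = 0, matching y values: 0 (1 points).
  x = 3: rhs = 6, matching y values: 11, 12 (2 points).
  x = 4: rhs = 7, matching y values: none (0 points).
  x = 5: rhs = 9, matching y values: 3, 20 (2 points).
  x = 6: rhs = 18, matching y values: 8, 15 (2 points).
  x = 7: rhs = 17, matching y values: none (0 points).
  x = 8: rhs = 12, matching y values: 9, 14 (2 points).
  x = 9: rhs = 9, matching y values: 3, 20 (2 points).
  x = 10: rhs = 14, matching y values: none (0 points).
  x = 11: rhs = 10, matching y values: none (0 points).
  x = 12: rhs = 3, matching y values: 7, 16 (2 points).
  x = 13: rhs = 22, matching y values: none (0 points).
  x = 14: rhs = 4, matching y values: 2, 21 (2 points).
  x = 15: rhs = 1, matching y values: 1, 22 (2 points).
  x = 16: rhs = 19, matching y values: none (0 points).
  x = 17: rhs = 18, matching y values: 8, 15 (2 points).
  x = 18: rhs = 4, matching y values: 2, 21 (2 points).
  x = 19: rhs = 6, matching y values: 11, 12 (2 points).
  x = 20: rhs = 7, matching y values: none (0 points).
  x = 21: rhs = 13, matching y values: 6, 17 (2 points).
  x = 22: rhs = 7, matching y values: none (0 points).
Total affine count: 29.
Full point count |E(F_23)| = 29 + 1 = 30.
Hasse bound: |30 − (23+1)| = |6| = 6 ≤ 2√23 ≈ 9.5917 ✓.


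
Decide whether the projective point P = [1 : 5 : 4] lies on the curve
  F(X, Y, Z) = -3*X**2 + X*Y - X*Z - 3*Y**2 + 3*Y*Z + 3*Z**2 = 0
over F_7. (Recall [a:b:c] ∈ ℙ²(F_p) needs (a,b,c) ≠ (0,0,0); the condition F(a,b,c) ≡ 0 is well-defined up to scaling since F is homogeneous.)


F(1,5,4) ≡ 3 (mod 7); P is NOT on the curve.

Evaluate F(1, 5, 4) term-by-term (mod 7).
  -3*X**2 ↦ -3·1·1·1 = -3
  X*Y ↦ 1·1·5·1 = 5
  -X*Z ↦ -1·1·1·4 = -4
  -3*Y**2 ↦ -3·1·25·1 = -75
  3*Y*Z ↦ 3·1·5·4 = 60
  3*Z**2 ↦ 3·1·1·16 = 48
Sum: F(1, 5, 4) = (-3) + (5) + (-4) + (-75) + (60) + (48) = 31.
Reducing mod 7: 31 ≡ 3 (mod 7).
Since F(a, b, c) ≡ 3 ≠ 0 (mod 7), P does NOT lie on the curve.


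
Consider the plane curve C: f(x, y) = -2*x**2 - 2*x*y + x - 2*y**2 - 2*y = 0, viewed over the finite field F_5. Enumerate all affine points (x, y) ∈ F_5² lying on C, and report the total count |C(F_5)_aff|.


Affine F_5-points: {(0, 0), (0, 4), (3, 0), (3, 1), (4, 1), (4, 4)}; count = 6.

For each of the 25 pairs (x, y) ∈ F_5², evaluate f(x, y) mod 5. Record the zeros.
  x = 0: [0↦0, 1↦1, 2↦3, 3↦1, 4↦0]  zeros at y ∈ {0, 4}
  x = 1: [0↦4, 1↦3, 2↦3, 3↦4, 4↦1]  zeros at y ∈ ∅
  x = 2: [0↦4, 1↦1, 2↦4, 3↦3, 4↦3]  zeros at y ∈ ∅
  x = 3: [0↦0, 1↦0, 2↦1, 3↦3, 4↦1]  zeros at y ∈ {0, 1}
  x = 4: [0↦2, 1↦0, 2↦4, 3↦4, 4↦0]  zeros at y ∈ {1, 4}
Collecting zeros: affine points = {(0, 0), (0, 4), (3, 0), (3, 1), (4, 1), (4, 4)}.
Total count |C(F_5)_aff| = 6.


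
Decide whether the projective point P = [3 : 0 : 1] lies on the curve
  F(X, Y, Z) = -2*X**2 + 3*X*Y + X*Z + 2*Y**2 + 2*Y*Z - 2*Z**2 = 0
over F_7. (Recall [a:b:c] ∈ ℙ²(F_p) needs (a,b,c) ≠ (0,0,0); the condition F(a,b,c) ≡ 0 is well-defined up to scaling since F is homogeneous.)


F(3,0,1) ≡ 4 (mod 7); P is NOT on the curve.

Evaluate F(3, 0, 1) term-by-term (mod 7).
  -2*X**2 ↦ -2·9·1·1 = -18
  3*X*Y ↦ 3·3·0·1 = 0
  X*Z ↦ 1·3·1·1 = 3
  2*Y**2 ↦ 2·1·0·1 = 0
  2*Y*Z ↦ 2·1·0·1 = 0
  -2*Z**2 ↦ -2·1·1·1 = -2
Sum: F(3, 0, 1) = (-18) + (0) + (3) + (0) + (0) + (-2) = -17.
Reducing mod 7: -17 ≡ 4 (mod 7).
Since F(a, b, c) ≡ 4 ≠ 0 (mod 7), P does NOT lie on the curve.


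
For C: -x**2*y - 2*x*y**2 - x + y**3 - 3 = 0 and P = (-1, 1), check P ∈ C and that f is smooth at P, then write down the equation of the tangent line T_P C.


Tangent line at P: -x + 6*y - 7 = 0.

Step 1: f(-1, 1) = 0, so P lies on C.
Step 2: partial derivatives
  f_x(x, y) = -2*x*y - 2*y**2 - 1, f_y(x, y) = -x**2 - 4*x*y + 3*y**2.
  f_x(P) = -1, f_y(P) = 6 (gradient nonzero, so P is smooth).
Step 3: tangent line at P: -1·(x − -1) + 6·(y − 1) = 0.
Expanding: -x + 6*y - 7 = 0.


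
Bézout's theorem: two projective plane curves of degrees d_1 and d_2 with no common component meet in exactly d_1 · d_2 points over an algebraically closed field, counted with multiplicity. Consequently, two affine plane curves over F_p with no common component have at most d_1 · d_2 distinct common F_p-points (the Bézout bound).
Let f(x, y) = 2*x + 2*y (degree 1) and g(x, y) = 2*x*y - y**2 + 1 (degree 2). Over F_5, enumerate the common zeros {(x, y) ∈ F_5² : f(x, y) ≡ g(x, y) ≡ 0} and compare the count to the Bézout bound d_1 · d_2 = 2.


Common zeros: ∅; count = 0; Bézout bound = 2.

deg(f) = 1, deg(g) = 2, so Bézout bound = 2.
Scan x ∈ F_5. For each x, list the y ∈ F_5 with f(x, y) ≡ 0 and those with g(x, y) ≡ 0 (mod 5); the common zeros in that column are the intersection.
  x = 0: f ≡ 0 at y ∈ {0}; g ≡ 0 at y ∈ {1, 4}; common: ∅.
  x = 1: f ≡ 0 at y ∈ {4}; g ≡ 0 at y ∈ ∅; common: ∅.
  x = 2: f ≡ 0 at y ∈ {3}; g ≡ 0 at y ∈ {2}; common: ∅.
  x = 3: f ≡ 0 at y ∈ {2}; g ≡ 0 at y ∈ {3}; common: ∅.
  x = 4: f ≡ 0 at y ∈ {1}; g ≡ 0 at y ∈ ∅; common: ∅.
Collecting: common zeros = ∅, so the count is 0.
Comparison with the Bézout bound: 0 ≤ 2 = deg(f)·deg(g), as expected for curves with no common component (the affine F_5-count falls short of the bound because intersections may lie at infinity, over extension fields, or carry multiplicity).


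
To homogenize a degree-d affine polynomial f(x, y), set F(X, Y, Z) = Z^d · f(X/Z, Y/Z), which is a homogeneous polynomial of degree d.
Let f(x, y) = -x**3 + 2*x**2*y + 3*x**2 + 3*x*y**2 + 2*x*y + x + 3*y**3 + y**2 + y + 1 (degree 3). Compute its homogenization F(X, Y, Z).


F(X, Y, Z) = -X**3 + 2*X**2*Y + 3*X**2*Z + 3*X*Y**2 + 2*X*Y*Z + X*Z**2 + 3*Y**3 + Y**2*Z + Y*Z**2 + Z**3

deg(f) = 3.
Substitute x = X/Z, y = Y/Z into f, then multiply by Z^3.
  monomial -1·x^3·y^0 ↦ -1·X^3·Y^0·Z^0.
  monomial 2·x^2·y^1 ↦ 2·X^2·Y^1·Z^0.
  monomial 3·x^2·y^0 ↦ 3·X^2·Y^0·Z^1.
  monomial 3·x^1·y^2 ↦ 3·X^1·Y^2·Z^0.
  monomial 2·x^1·y^1 ↦ 2·X^1·Y^1·Z^1.
  monomial 1·x^1·y^0 ↦ 1·X^1·Y^0·Z^2.
  monomial 3·x^0·y^3 ↦ 3·X^0·Y^3·Z^0.
  monomial 1·x^0·y^2 ↦ 1·X^0·Y^2·Z^1.
  monomial 1·x^0·y^1 ↦ 1·X^0·Y^1·Z^2.
  monomial 1·x^0·y^0 ↦ 1·X^0·Y^0·Z^3.
Collecting: F(X, Y, Z) = -X**3 + 2*X**2*Y + 3*X**2*Z + 3*X*Y**2 + 2*X*Y*Z + X*Z**2 + 3*Y**3 + Y**2*Z + Y*Z**2 + Z**3.


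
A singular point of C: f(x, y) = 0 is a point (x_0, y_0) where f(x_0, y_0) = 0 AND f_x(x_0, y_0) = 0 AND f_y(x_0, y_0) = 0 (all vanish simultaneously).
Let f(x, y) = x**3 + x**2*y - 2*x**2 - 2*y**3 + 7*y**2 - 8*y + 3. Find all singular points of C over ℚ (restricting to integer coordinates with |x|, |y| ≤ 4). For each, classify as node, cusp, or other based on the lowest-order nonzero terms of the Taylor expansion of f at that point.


Singular points: {(0, 1)}; classification: node.

Compute partial derivatives:
  f_x = 3*x**2 + 2*x*y - 4*x.
  f_y = x**2 - 6*y**2 + 14*y - 8.
Scan x_0 ∈ {−4, ..., 4}. For each x_0, f_y(x_0, y) is a polynomial in y; find its integer roots y ∈ {−4, ..., 4}, then test f_x and f at those candidates.
  x = -4: f_y(-4, y) = -6*y**2 + 14*y + 8; no integer root y with |y| ≤ 4.
  x = -3: f_y(-3, y) = -6*y**2 + 14*y + 1; no integer root y with |y| ≤ 4.
  x = -2: f_y(-2, y) = -6*y**2 + 14*y - 4; vanishes at y ∈ {2}. (-2, 2): f_x = 12 ≠ 0.
  x = -1: f_y(-1, y) = -6*y**2 + 14*y - 7; no integer root y with |y| ≤ 4.
  x = 0: f_y(0, y) = -6*y**2 + 14*y - 8; vanishes at y ∈ {1}. (0, 1): f_x = 0, f = 0 — SINGULAR.
  x = 1: f_y(1, y) = -6*y**2 + 14*y - 7; no integer root y with |y| ≤ 4.
  x = 2: f_y(2, y) = -6*y**2 + 14*y - 4; vanishes at y ∈ {2}. (2, 2): f_x = 12 ≠ 0.
  x = 3: f_y(3, y) = -6*y**2 + 14*y + 1; no integer root y with |y| ≤ 4.
  x = 4: f_y(4, y) = -6*y**2 + 14*y + 8; no integer root y with |y| ≤ 4.
Only singular point on the grid: (0, 1).
Classify: substitute x = 0 + u, y = 1 + v and expand: f = u**3 + u**2*v - u**2 - 2*v**3 + v**2.
No constant or linear terms (consistent with a singular point). Quadratic part: -u**2 + v**2. Cubic part: u**3 + u**2*v - 2*v**3.
The quadratic part v**2 - u**2 = (v − u)(v + u) splits into two distinct linear factors, so there are two distinct tangent lines y − 1 = ±(x − 0) — this is a node (ordinary double point).
Classification: node.
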